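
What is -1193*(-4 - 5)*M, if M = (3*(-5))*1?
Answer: -161055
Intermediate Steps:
M = -15 (M = -15*1 = -15)
-1193*(-4 - 5)*M = -1193*(-4 - 5)*(-15) = -(-10737)*(-15) = -1193*135 = -161055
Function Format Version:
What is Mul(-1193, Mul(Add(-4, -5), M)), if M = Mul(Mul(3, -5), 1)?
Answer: -161055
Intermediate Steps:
M = -15 (M = Mul(-15, 1) = -15)
Mul(-1193, Mul(Add(-4, -5), M)) = Mul(-1193, Mul(Add(-4, -5), -15)) = Mul(-1193, Mul(-9, -15)) = Mul(-1193, 135) = -161055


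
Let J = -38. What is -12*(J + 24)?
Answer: 168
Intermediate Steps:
-12*(J + 24) = -12*(-38 + 24) = -12*(-14) = 168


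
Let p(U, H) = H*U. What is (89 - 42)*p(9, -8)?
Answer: -3384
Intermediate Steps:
(89 - 42)*p(9, -8) = (89 - 42)*(-8*9) = 47*(-72) = -3384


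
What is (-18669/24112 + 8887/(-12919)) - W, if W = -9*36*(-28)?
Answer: -2826410030971/311502928 ≈ -9073.5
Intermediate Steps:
W = 9072 (W = -324*(-28) = 9072)
(-18669/24112 + 8887/(-12919)) - W = (-18669/24112 + 8887/(-12919)) - 1*9072 = (-18669*1/24112 + 8887*(-1/12919)) - 9072 = (-18669/24112 - 8887/12919) - 9072 = -455468155/311502928 - 9072 = -2826410030971/311502928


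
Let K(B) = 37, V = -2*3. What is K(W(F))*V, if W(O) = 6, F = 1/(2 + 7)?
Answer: -222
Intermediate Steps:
F = 1/9 ≈ 0.11111
V = -6
K(W(F))*V = 37*(-6) = -222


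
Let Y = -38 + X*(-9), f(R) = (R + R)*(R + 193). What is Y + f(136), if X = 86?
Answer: 88676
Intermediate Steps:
f(R) = 2*R*(193 + R) (f(R) = (2*R)*(193 + R) = 2*R*(193 + R))
Y = -812 (Y = -38 + 86*(-9) = -38 - 774 = -812)
Y + f(136) = -812 + 2*136*(193 + 136) = -812 + 2*136*329 = -812 + 89488 = 88676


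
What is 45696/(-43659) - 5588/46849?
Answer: -10323716/8854461 ≈ -1.1659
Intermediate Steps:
45696/(-43659) - 5588/46849 = 45696*(-1/43659) - 5588*1/46849 = -2176/2079 - 508/4259 = -10323716/8854461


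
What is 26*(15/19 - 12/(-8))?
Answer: 1131/19 ≈ 59.526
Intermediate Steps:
26*(15/19 - 12/(-8)) = 26*(15*(1/19) - 12*(-⅛)) = 26*(15/19 + 3/2) = 26*(87/38) = 1131/19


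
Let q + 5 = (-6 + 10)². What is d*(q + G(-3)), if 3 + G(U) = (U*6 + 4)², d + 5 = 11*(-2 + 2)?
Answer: -1020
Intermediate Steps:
d = -5 (d = -5 + 11*(-2 + 2) = -5 + 11*0 = -5 + 0 = -5)
G(U) = -3 + (4 + 6*U)² (G(U) = -3 + (U*6 + 4)² = -3 + (6*U + 4)² = -3 + (4 + 6*U)²)
q = 11 (q = -5 + (-6 + 10)² = -5 + 4² = -5 + 16 = 11)
d*(q + G(-3)) = -5*(11 + (-3 + 4*(2 + 3*(-3))²)) = -5*(11 + (-3 + 4*(2 - 9)²)) = -5*(11 + (-3 + 4*(-7)²)) = -5*(11 + (-3 + 4*49)) = -5*(11 + (-3 + 196)) = -5*(11 + 193) = -5*204 = -1020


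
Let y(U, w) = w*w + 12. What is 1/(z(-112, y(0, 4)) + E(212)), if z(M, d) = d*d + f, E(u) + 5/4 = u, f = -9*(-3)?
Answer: 4/4087 ≈ 0.00097871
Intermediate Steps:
f = 27
E(u) = -5/4 + u
y(U, w) = 12 + w² (y(U, w) = w² + 12 = 12 + w²)
z(M, d) = 27 + d² (z(M, d) = d*d + 27 = d² + 27 = 27 + d²)
1/(z(-112, y(0, 4)) + E(212)) = 1/((27 + (12 + 4²)²) + (-5/4 + 212)) = 1/((27 + (12 + 16)²) + 843/4) = 1/((27 + 28²) + 843/4) = 1/((27 + 784) + 843/4) = 1/(811 + 843/4) = 1/(4087/4) = 4/4087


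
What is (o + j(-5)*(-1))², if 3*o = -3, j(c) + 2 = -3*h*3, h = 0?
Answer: 1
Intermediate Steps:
j(c) = -2 (j(c) = -2 - 3*0*3 = -2 + 0*3 = -2 + 0 = -2)
o = -1 (o = (⅓)*(-3) = -1)
(o + j(-5)*(-1))² = (-1 - 2*(-1))² = (-1 + 2)² = 1² = 1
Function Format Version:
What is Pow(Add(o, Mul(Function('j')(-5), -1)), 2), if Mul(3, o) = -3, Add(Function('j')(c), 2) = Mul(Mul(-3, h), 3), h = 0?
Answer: 1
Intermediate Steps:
Function('j')(c) = -2 (Function('j')(c) = Add(-2, Mul(Mul(-3, 0), 3)) = Add(-2, Mul(0, 3)) = Add(-2, 0) = -2)
o = -1 (o = Mul(Rational(1, 3), -3) = -1)
Pow(Add(o, Mul(Function('j')(-5), -1)), 2) = Pow(Add(-1, Mul(-2, -1)), 2) = Pow(Add(-1, 2), 2) = Pow(1, 2) = 1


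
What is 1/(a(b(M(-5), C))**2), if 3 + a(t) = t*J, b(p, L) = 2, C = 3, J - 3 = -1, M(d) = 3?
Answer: 1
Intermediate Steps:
J = 2 (J = 3 - 1 = 2)
a(t) = -3 + 2*t (a(t) = -3 + t*2 = -3 + 2*t)
1/(a(b(M(-5), C))**2) = 1/((-3 + 2*2)**2) = 1/((-3 + 4)**2) = 1/(1**2) = 1/1 = 1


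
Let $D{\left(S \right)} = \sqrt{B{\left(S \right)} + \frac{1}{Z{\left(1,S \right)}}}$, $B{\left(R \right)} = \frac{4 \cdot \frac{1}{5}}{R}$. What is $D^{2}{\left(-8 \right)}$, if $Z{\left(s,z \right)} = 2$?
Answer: $\frac{2}{5} \approx 0.4$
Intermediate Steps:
$B{\left(R \right)} = \frac{4}{5 R}$ ($B{\left(R \right)} = \frac{4 \cdot \frac{1}{5}}{R} = \frac{4}{5 R}$)
$D{\left(S \right)} = \sqrt{\frac{1}{2} + \frac{4}{5 S}}$ ($D{\left(S \right)} = \sqrt{\frac{4}{5 S} + \frac{1}{2}} = \sqrt{\frac{1}{2} + \frac{4}{5 S}}$)
$D^{2}{\left(-8 \right)} = \left(\frac{\sqrt{50 + \frac{80}{-8}}}{10}\right)^{2} = \left(\frac{\sqrt{50 + 80 \left(- \frac{1}{8}\right)}}{10}\right)^{2} = \left(\frac{\sqrt{50 - 10}}{10}\right)^{2} = \left(\frac{\sqrt{40}}{10}\right)^{2} = \left(\frac{2 \sqrt{10}}{10}\right)^{2} = \left(\frac{\sqrt{10}}{5}\right)^{2} = \frac{2}{5}$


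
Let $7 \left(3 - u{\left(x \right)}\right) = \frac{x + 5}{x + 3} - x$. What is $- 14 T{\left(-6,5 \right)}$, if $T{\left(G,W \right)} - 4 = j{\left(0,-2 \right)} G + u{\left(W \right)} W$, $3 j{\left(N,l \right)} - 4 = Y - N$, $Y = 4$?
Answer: $- \frac{159}{2} \approx -79.5$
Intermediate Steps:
$j{\left(N,l \right)} = \frac{8}{3} - \frac{N}{3}$ ($j{\left(N,l \right)} = \frac{4}{3} + \frac{4 - N}{3} = \frac{4}{3} - \left(- \frac{4}{3} + \frac{N}{3}\right) = \frac{8}{3} - \frac{N}{3}$)
$u{\left(x \right)} = 3 + \frac{x}{7} - \frac{5 + x}{7 \left(3 + x\right)}$ ($u{\left(x \right)} = 3 - \frac{\frac{x + 5}{x + 3} - x}{7} = 3 - \frac{\frac{5 + x}{3 + x} - x}{7} = 3 - \frac{- x + \frac{5 + x}{3 + x}}{7} = 3 + \left(\frac{x}{7} - \frac{5 + x}{7 \left(3 + x\right)}\right) = 3 + \frac{x}{7} - \frac{5 + x}{7 \left(3 + x\right)}$)
$T{\left(G,W \right)} = 4 + \frac{8 G}{3} + \frac{W \left(58 + W^{2} + 23 W\right)}{7 \left(3 + W\right)}$ ($T{\left(G,W \right)} = 4 + \left(\left(\frac{8}{3} - 0\right) G + \frac{58 + W^{2} + 23 W}{7 \left(3 + W\right)} W\right) = 4 + \left(\left(\frac{8}{3} + 0\right) G + \frac{W \left(58 + W^{2} + 23 W\right)}{7 \left(3 + W\right)}\right) = 4 + \left(\frac{8 G}{3} + \frac{W \left(58 + W^{2} + 23 W\right)}{7 \left(3 + W\right)}\right) = 4 + \frac{8 G}{3} + \frac{W \left(58 + W^{2} + 23 W\right)}{7 \left(3 + W\right)}$)
$- 14 T{\left(-6,5 \right)} = - 14 \frac{3 \cdot 5 \left(58 + 5^{2} + 23 \cdot 5\right) + 28 \left(3 + 5\right) \left(3 + 2 \left(-6\right)\right)}{21 \left(3 + 5\right)} = - 14 \frac{3 \cdot 5 \left(58 + 25 + 115\right) + 28 \cdot 8 \left(3 - 12\right)}{21 \cdot 8} = - 14 \cdot \frac{1}{21} \cdot \frac{1}{8} \left(3 \cdot 5 \cdot 198 + 28 \cdot 8 \left(-9\right)\right) = - 14 \cdot \frac{1}{21} \cdot \frac{1}{8} \left(2970 - 2016\right) = - 14 \cdot \frac{1}{21} \cdot \frac{1}{8} \cdot 954 = \left(-14\right) \frac{159}{28} = - \frac{159}{2}$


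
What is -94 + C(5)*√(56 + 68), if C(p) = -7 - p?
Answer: -94 - 24*√31 ≈ -227.63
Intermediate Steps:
-94 + C(5)*√(56 + 68) = -94 + (-7 - 1*5)*√(56 + 68) = -94 + (-7 - 5)*√124 = -94 - 24*√31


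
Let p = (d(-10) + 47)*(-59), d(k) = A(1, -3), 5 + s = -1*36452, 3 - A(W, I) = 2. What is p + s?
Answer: -39289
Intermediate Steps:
A(W, I) = 1 (A(W, I) = 3 - 1*2 = 3 - 2 = 1)
s = -36457 (s = -5 - 1*36452 = -5 - 36452 = -36457)
d(k) = 1
p = -2832 (p = (1 + 47)*(-59) = 48*(-59) = -2832)
p + s = -2832 - 36457 = -39289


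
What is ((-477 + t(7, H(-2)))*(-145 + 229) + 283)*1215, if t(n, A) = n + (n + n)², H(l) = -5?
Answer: -27620595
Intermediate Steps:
t(n, A) = n + 4*n² (t(n, A) = n + (2*n)² = n + 4*n²)
((-477 + t(7, H(-2)))*(-145 + 229) + 283)*1215 = ((-477 + 7*(1 + 4*7))*(-145 + 229) + 283)*1215 = ((-477 + 7*(1 + 28))*84 + 283)*1215 = ((-477 + 7*29)*84 + 283)*1215 = ((-477 + 203)*84 + 283)*1215 = (-274*84 + 283)*1215 = (-23016 + 283)*1215 = -22733*1215 = -27620595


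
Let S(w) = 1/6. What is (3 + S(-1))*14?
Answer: 133/3 ≈ 44.333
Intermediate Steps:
S(w) = 1/6
(3 + S(-1))*14 = (3 + 1/6)*14 = (19/6)*14 = 133/3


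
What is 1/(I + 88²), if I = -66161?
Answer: -1/58417 ≈ -1.7118e-5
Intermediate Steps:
1/(I + 88²) = 1/(-66161 + 88²) = 1/(-66161 + 7744) = 1/(-58417) = -1/58417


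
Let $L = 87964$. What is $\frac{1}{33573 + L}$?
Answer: $\frac{1}{121537} \approx 8.2279 \cdot 10^{-6}$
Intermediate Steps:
$\frac{1}{33573 + L} = \frac{1}{33573 + 87964} = \frac{1}{121537}$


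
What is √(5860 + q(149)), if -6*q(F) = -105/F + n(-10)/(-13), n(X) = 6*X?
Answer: √87936371510/3874 ≈ 76.546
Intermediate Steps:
q(F) = -10/13 + 35/(2*F) (q(F) = -(-105/F + (6*(-10))/(-13))/6 = -(-105/F - 60*(-1/13))/6 = -(-105/F + 60/13)/6 = -(60/13 - 105/F)/6 = -10/13 + 35/(2*F))
√(5860 + q(149)) = √(5860 + (5/26)*(91 - 4*149)/149) = √(5860 + (5/26)*(1/149)*(91 - 596)) = √(5860 + (5/26)*(1/149)*(-505)) = √(5860 - 2525/3874) = √(22699115/3874) = √87936371510/3874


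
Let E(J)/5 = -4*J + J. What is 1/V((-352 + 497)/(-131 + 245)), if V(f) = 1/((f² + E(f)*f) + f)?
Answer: -69455/3249 ≈ -21.377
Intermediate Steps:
E(J) = -15*J (E(J) = 5*(-4*J + J) = 5*(-3*J) = -15*J)
V(f) = 1/(f - 14*f²) (V(f) = 1/((f² + (-15*f)*f) + f) = 1/((f² - 15*f²) + f) = 1/(-14*f² + f) = 1/(f - 14*f²))
1/V((-352 + 497)/(-131 + 245)) = 1/(1/((((-352 + 497)/(-131 + 245)))*(1 - 14*(-352 + 497)/(-131 + 245)))) = 1/(1/(((145/114))*(1 - 2030/114))) = 1/(1/(((145*(1/114)))*(1 - 2030/114))) = 1/(1/((145/114)*(1 - 14*145/114))) = 1/(114/(145*(1 - 1015/57))) = 1/(114/(145*(-958/57))) = 1/((114/145)*(-57/958)) = 1/(-3249/69455) = -69455/3249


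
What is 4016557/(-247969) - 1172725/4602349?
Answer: -18776396537918/1141239879181 ≈ -16.453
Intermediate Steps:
4016557/(-247969) - 1172725/4602349 = 4016557*(-1/247969) - 1172725*1/4602349 = -4016557/247969 - 1172725/4602349 = -18776396537918/1141239879181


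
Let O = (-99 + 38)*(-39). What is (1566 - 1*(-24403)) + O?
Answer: 28348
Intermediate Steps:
O = 2379 (O = -61*(-39) = 2379)
(1566 - 1*(-24403)) + O = (1566 - 1*(-24403)) + 2379 = (1566 + 24403) + 2379 = 25969 + 2379 = 28348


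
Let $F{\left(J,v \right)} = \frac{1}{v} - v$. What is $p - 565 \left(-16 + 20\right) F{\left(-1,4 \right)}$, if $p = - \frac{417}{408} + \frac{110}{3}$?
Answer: $\frac{3472343}{408} \approx 8510.6$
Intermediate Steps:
$p = \frac{14543}{408}$ ($p = \left(-417\right) \frac{1}{408} + 110 \cdot \frac{1}{3} = - \frac{139}{136} + \frac{110}{3} = \frac{14543}{408} \approx 35.645$)
$p - 565 \left(-16 + 20\right) F{\left(-1,4 \right)} = \frac{14543}{408} - 565 \left(-16 + 20\right) \left(\frac{1}{4} - 4\right) = \frac{14543}{408} - 565 \cdot 4 \left(\frac{1}{4} - 4\right) = \frac{14543}{408} - 565 \cdot 4 \left(- \frac{15}{4}\right) = \frac{14543}{408} - -8475 = \frac{14543}{408} + 8475 = \frac{3472343}{408}$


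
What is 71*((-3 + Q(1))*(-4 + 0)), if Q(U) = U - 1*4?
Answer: 1704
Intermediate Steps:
Q(U) = -4 + U (Q(U) = U - 4 = -4 + U)
71*((-3 + Q(1))*(-4 + 0)) = 71*((-3 + (-4 + 1))*(-4 + 0)) = 71*((-3 - 3)*(-4)) = 71*(-6*(-4)) = 71*24 = 1704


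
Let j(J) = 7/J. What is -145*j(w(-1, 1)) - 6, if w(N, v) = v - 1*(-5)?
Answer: -1051/6 ≈ -175.17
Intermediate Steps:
w(N, v) = 5 + v (w(N, v) = v + 5 = 5 + v)
-145*j(w(-1, 1)) - 6 = -1015/(5 + 1) - 6 = -1015/6 - 6 = -1051/6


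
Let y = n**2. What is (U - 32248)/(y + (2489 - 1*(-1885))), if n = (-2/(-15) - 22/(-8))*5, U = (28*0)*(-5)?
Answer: -4643712/659785 ≈ -7.0382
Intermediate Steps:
U = 0 (U = 0*(-5) = 0)
n = 173/12 (n = (-2*(-1/15) - 22*(-1/8))*5 = (2/15 + 11/4)*5 = (173/60)*5 = 173/12 ≈ 14.417)
y = 29929/144 (y = (173/12)**2 = 29929/144 ≈ 207.84)
(U - 32248)/(y + (2489 - 1*(-1885))) = (0 - 32248)/(29929/144 + (2489 - 1*(-1885))) = -32248/(29929/144 + (2489 + 1885)) = -32248/(29929/144 + 4374) = -32248/659785/144 = -32248*144/659785 = -4643712/659785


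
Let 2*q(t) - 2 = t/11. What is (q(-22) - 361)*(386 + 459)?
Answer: -305045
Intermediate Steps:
q(t) = 1 + t/22 (q(t) = 1 + (t/11)/2 = 1 + t/22)
(q(-22) - 361)*(386 + 459) = ((1 + (1/22)*(-22)) - 361)*(386 + 459) = ((1 - 1) - 361)*845 = (0 - 361)*845 = -361*845 = -305045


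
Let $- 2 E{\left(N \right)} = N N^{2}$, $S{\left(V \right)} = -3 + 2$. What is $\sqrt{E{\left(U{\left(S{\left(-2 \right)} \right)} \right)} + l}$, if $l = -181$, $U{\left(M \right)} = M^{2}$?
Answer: $\frac{11 i \sqrt{6}}{2} \approx 13.472 i$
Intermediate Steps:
$S{\left(V \right)} = -1$
$E{\left(N \right)} = - \frac{N^{3}}{2}$ ($E{\left(N \right)} = - \frac{N N^{2}}{2} = - \frac{N^{3}}{2}$)
$\sqrt{E{\left(U{\left(S{\left(-2 \right)} \right)} \right)} + l} = \sqrt{- \frac{\left(\left(-1\right)^{2}\right)^{3}}{2} - 181} = \sqrt{- \frac{1^{3}}{2} - 181} = \sqrt{\left(- \frac{1}{2}\right) 1 - 181} = \sqrt{- \frac{1}{2} - 181} = \sqrt{- \frac{363}{2}} = \frac{11 i \sqrt{6}}{2}$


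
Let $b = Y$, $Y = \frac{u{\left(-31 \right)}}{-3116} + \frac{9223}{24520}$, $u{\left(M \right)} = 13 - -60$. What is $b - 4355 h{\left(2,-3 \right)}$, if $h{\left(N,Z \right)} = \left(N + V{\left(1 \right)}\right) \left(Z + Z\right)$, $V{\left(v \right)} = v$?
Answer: $\frac{1497340398427}{19101080} \approx 78390.0$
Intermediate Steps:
$u{\left(M \right)} = 73$ ($u{\left(M \right)} = 13 + 60 = 73$)
$h{\left(N,Z \right)} = 2 Z \left(1 + N\right)$ ($h{\left(N,Z \right)} = \left(N + 1\right) \left(Z + Z\right) = \left(1 + N\right) 2 Z = 2 Z \left(1 + N\right)$)
$Y = \frac{6737227}{19101080}$ ($Y = \frac{73}{-3116} + \frac{9223}{24520} = 73 \left(- \frac{1}{3116}\right) + 9223 \cdot \frac{1}{24520} = - \frac{73}{3116} + \frac{9223}{24520} = \frac{6737227}{19101080} \approx 0.35271$)
$b = \frac{6737227}{19101080} \approx 0.35271$
$b - 4355 h{\left(2,-3 \right)} = \frac{6737227}{19101080} - 4355 \cdot 2 \left(-3\right) \left(1 + 2\right) = \frac{6737227}{19101080} - 4355 \cdot 2 \left(-3\right) 3 = \frac{6737227}{19101080} - 4355 \left(-18\right) = \frac{6737227}{19101080} - -78390 = \frac{6737227}{19101080} + 78390 = \frac{1497340398427}{19101080}$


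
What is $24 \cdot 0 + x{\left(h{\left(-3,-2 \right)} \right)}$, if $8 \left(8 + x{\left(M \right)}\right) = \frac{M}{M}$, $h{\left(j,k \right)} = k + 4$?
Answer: $- \frac{63}{8} \approx -7.875$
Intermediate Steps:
$h{\left(j,k \right)} = 4 + k$
$x{\left(M \right)} = - \frac{63}{8}$ ($x{\left(M \right)} = -8 + \frac{M \frac{1}{M}}{8} = -8 + \frac{1}{8} \cdot 1 = -8 + \frac{1}{8} = - \frac{63}{8}$)
$24 \cdot 0 + x{\left(h{\left(-3,-2 \right)} \right)} = 24 \cdot 0 - \frac{63}{8} = 0 - \frac{63}{8} = - \frac{63}{8}$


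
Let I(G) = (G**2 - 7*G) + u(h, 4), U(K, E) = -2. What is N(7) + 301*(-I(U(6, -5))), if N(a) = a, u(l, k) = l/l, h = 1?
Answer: -5712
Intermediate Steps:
u(l, k) = 1
I(G) = 1 + G**2 - 7*G (I(G) = (G**2 - 7*G) + 1 = 1 + G**2 - 7*G)
N(7) + 301*(-I(U(6, -5))) = 7 + 301*(-(1 + (-2)**2 - 7*(-2))) = 7 + 301*(-(1 + 4 + 14)) = 7 + 301*(-1*19) = 7 + 301*(-19) = 7 - 5719 = -5712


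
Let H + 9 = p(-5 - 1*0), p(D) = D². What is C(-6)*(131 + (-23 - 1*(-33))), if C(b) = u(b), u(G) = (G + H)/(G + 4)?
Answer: -705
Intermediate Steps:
H = 16 (H = -9 + (-5 - 1*0)² = -9 + (-5 + 0)² = -9 + (-5)² = -9 + 25 = 16)
u(G) = (16 + G)/(4 + G) (u(G) = (G + 16)/(G + 4) = (16 + G)/(4 + G))
C(b) = (16 + b)/(4 + b)
C(-6)*(131 + (-23 - 1*(-33))) = ((16 - 6)/(4 - 6))*(131 + (-23 - 1*(-33))) = (10/(-2))*(131 + (-23 + 33)) = (-½*10)*(131 + 10) = -5*141 = -705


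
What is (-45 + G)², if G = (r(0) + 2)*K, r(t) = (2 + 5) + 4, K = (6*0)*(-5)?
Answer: 2025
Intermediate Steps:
K = 0 (K = 0*(-5) = 0)
r(t) = 11 (r(t) = 7 + 4 = 11)
G = 0 (G = (11 + 2)*0 = 13*0 = 0)
(-45 + G)² = (-45 + 0)² = (-45)² = 2025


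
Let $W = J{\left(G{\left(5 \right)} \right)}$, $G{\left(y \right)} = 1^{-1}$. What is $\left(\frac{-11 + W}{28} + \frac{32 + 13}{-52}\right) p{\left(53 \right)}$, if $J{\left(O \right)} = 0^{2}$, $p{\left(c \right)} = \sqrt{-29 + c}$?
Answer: $- \frac{229 \sqrt{6}}{91} \approx -6.1641$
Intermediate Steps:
$G{\left(y \right)} = 1$
$J{\left(O \right)} = 0$
$W = 0$
$\left(\frac{-11 + W}{28} + \frac{32 + 13}{-52}\right) p{\left(53 \right)} = \left(\frac{-11 + 0}{28} + \frac{32 + 13}{-52}\right) \sqrt{-29 + 53} = \left(\left(-11\right) \frac{1}{28} + 45 \left(- \frac{1}{52}\right)\right) \sqrt{24} = \left(- \frac{11}{28} - \frac{45}{52}\right) 2 \sqrt{6} = - \frac{229 \cdot 2 \sqrt{6}}{182} = - \frac{229 \sqrt{6}}{91}$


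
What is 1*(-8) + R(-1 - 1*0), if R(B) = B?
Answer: -9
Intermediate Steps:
1*(-8) + R(-1 - 1*0) = 1*(-8) + (-1 - 1*0) = -8 + (-1 + 0) = -8 - 1 = -9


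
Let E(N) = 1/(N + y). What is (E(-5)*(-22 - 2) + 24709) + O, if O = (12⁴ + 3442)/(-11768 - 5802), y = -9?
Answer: 217071536/8785 ≈ 24709.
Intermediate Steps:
E(N) = 1/(-9 + N) (E(N) = 1/(N - 9) = 1/(-9 + N))
O = -1727/1255 (O = (20736 + 3442)/(-17570) = 24178*(-1/17570) = -1727/1255 ≈ -1.3761)
(E(-5)*(-22 - 2) + 24709) + O = ((-22 - 2)/(-9 - 5) + 24709) - 1727/1255 = (-24/(-14) + 24709) - 1727/1255 = (-1/14*(-24) + 24709) - 1727/1255 = (12/7 + 24709) - 1727/1255 = 172975/7 - 1727/1255 = 217071536/8785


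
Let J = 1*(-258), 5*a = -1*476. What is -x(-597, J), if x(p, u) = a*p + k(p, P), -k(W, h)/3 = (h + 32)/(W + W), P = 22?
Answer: -56550363/995 ≈ -56835.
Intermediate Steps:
a = -476/5 (a = (-1*476)/5 = (1/5)*(-476) = -476/5 ≈ -95.200)
J = -258
k(W, h) = -3*(32 + h)/(2*W) (k(W, h) = -3*(h + 32)/(W + W) = -3*(32 + h)/(2*W))
x(p, u) = -81/p - 476*p/5 (x(p, u) = -476*p/5 + 3*(-32 - 1*22)/(2*p) = -476*p/5 + 3*(-32 - 22)/(2*p) = -476*p/5 + (3/2)*(-54)/p = -476*p/5 - 81/p = -81/p - 476*p/5)
-x(-597, J) = -(-81/(-597) - 476/5*(-597)) = -(-81*(-1/597) + 284172/5) = -(27/199 + 284172/5) = -1*56550363/995 = -56550363/995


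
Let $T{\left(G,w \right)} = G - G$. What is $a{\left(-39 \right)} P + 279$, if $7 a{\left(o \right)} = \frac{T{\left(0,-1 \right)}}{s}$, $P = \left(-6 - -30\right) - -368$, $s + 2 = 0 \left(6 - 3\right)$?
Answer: $279$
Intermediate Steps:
$T{\left(G,w \right)} = 0$
$s = -2$ ($s = -2 + 0 \left(6 - 3\right) = -2 + 0 \cdot 3 = -2 + 0 = -2$)
$P = 392$ ($P = \left(-6 + 30\right) + 368 = 24 + 368 = 392$)
$a{\left(o \right)} = 0$ ($a{\left(o \right)} = \frac{0 \frac{1}{-2}}{7} = \frac{0 \left(- \frac{1}{2}\right)}{7} = \frac{1}{7} \cdot 0 = 0$)
$a{\left(-39 \right)} P + 279 = 0 \cdot 392 + 279 = 0 + 279 = 279$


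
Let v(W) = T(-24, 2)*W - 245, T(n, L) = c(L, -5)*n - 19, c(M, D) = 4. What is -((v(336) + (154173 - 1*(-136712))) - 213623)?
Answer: -38377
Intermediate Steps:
T(n, L) = -19 + 4*n (T(n, L) = 4*n - 19 = -19 + 4*n)
v(W) = -245 - 115*W (v(W) = (-19 + 4*(-24))*W - 245 = (-19 - 96)*W - 245 = -115*W - 245 = -245 - 115*W)
-((v(336) + (154173 - 1*(-136712))) - 213623) = -(((-245 - 115*336) + (154173 - 1*(-136712))) - 213623) = -(((-245 - 38640) + (154173 + 136712)) - 213623) = -((-38885 + 290885) - 213623) = -(252000 - 213623) = -1*38377 = -38377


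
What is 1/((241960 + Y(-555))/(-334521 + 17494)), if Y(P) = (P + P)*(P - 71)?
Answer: -317027/936820 ≈ -0.33841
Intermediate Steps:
Y(P) = 2*P*(-71 + P) (Y(P) = (2*P)*(-71 + P) = 2*P*(-71 + P))
1/((241960 + Y(-555))/(-334521 + 17494)) = 1/((241960 + 2*(-555)*(-71 - 555))/(-334521 + 17494)) = 1/((241960 + 2*(-555)*(-626))/(-317027)) = 1/((241960 + 694860)*(-1/317027)) = 1/(936820*(-1/317027)) = 1/(-936820/317027) = -317027/936820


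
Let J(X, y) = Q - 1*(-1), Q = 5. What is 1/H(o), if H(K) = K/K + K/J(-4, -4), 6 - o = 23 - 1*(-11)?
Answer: -3/11 ≈ -0.27273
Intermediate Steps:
J(X, y) = 6 (J(X, y) = 5 - 1*(-1) = 5 + 1 = 6)
o = -28 (o = 6 - (23 - 1*(-11)) = 6 - (23 + 11) = 6 - 1*34 = 6 - 34 = -28)
H(K) = 1 + K/6 (H(K) = K/K + K/6 = 1 + K*(⅙) = 1 + K/6)
1/H(o) = 1/(1 + (⅙)*(-28)) = 1/(1 - 14/3) = 1/(-11/3) = -3/11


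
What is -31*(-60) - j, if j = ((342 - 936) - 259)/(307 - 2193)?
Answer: 3507107/1886 ≈ 1859.5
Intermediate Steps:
j = 853/1886 (j = (-594 - 259)/(-1886) = -853*(-1/1886) = 853/1886 ≈ 0.45228)
-31*(-60) - j = -31*(-60) - 1*853/1886 = 1860 - 853/1886 = 3507107/1886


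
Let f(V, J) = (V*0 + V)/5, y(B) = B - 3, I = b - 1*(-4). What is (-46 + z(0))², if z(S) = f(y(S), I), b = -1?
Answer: 54289/25 ≈ 2171.6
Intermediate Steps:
I = 3 (I = -1 - 1*(-4) = -1 + 4 = 3)
y(B) = -3 + B
f(V, J) = V/5 (f(V, J) = (0 + V)*(⅕) = V*(⅕) = V/5)
z(S) = -⅗ + S/5 (z(S) = (-3 + S)/5 = -⅗ + S/5)
(-46 + z(0))² = (-46 + (-⅗ + (⅕)*0))² = (-46 + (-⅗ + 0))² = (-46 - ⅗)² = (-233/5)² = 54289/25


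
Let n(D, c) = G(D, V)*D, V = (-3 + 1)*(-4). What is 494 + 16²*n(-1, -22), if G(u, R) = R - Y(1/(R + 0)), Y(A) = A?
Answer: -1522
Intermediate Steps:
V = 8 (V = -2*(-4) = 8)
G(u, R) = R - 1/R (G(u, R) = R - 1/(R + 0) = R - 1/R)
n(D, c) = 63*D/8 (n(D, c) = (8 - 1/8)*D = (8 - 1*⅛)*D = (8 - ⅛)*D = 63*D/8)
494 + 16²*n(-1, -22) = 494 + 16²*((63/8)*(-1)) = 494 + 256*(-63/8) = 494 - 2016 = -1522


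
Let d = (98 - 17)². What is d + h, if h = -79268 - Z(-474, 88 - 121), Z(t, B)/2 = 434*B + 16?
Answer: -44095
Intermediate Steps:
Z(t, B) = 32 + 868*B (Z(t, B) = 2*(434*B + 16) = 2*(16 + 434*B) = 32 + 868*B)
d = 6561 (d = 81² = 6561)
h = -50656 (h = -79268 - (32 + 868*(88 - 121)) = -79268 - (32 + 868*(-33)) = -79268 - (32 - 28644) = -79268 - 1*(-28612) = -79268 + 28612 = -50656)
d + h = 6561 - 50656 = -44095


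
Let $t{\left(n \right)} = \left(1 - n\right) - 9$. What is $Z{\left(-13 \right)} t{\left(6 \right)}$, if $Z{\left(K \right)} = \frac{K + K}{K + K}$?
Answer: $-14$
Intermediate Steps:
$Z{\left(K \right)} = 1$ ($Z{\left(K \right)} = \frac{2 K}{2 K} = 2 K \frac{1}{2 K} = 1$)
$t{\left(n \right)} = -8 - n$
$Z{\left(-13 \right)} t{\left(6 \right)} = 1 \left(-8 - 6\right) = 1 \left(-14\right) = -14$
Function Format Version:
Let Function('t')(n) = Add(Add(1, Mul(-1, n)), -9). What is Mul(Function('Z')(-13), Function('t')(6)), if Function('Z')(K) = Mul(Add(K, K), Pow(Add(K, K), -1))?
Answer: -14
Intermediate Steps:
Function('Z')(K) = 1 (Function('Z')(K) = Mul(Mul(2, K), Pow(Mul(2, K), -1)) = Mul(Mul(2, K), Mul(Rational(1, 2), Pow(K, -1))) = 1)
Function('t')(n) = Add(-8, Mul(-1, n))
Mul(Function('Z')(-13), Function('t')(6)) = Mul(1, Add(-8, Mul(-1, 6))) = Mul(1, Add(-8, -6)) = Mul(1, -14) = -14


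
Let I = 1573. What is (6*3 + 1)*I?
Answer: 29887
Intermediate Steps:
(6*3 + 1)*I = (6*3 + 1)*1573 = (18 + 1)*1573 = 19*1573 = 29887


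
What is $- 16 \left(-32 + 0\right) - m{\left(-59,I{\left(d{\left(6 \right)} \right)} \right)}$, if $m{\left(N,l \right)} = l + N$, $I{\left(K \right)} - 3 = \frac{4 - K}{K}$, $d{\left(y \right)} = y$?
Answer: $\frac{1705}{3} \approx 568.33$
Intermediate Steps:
$I{\left(K \right)} = 3 + \frac{4 - K}{K}$
$m{\left(N,l \right)} = N + l$
$- 16 \left(-32 + 0\right) - m{\left(-59,I{\left(d{\left(6 \right)} \right)} \right)} = - 16 \left(-32 + 0\right) - \left(-59 + \left(2 + \frac{4}{6}\right)\right) = \left(-16\right) \left(-32\right) - \left(-59 + \left(2 + 4 \cdot \frac{1}{6}\right)\right) = 512 - \left(-59 + \left(2 + \frac{2}{3}\right)\right) = 512 - \left(-59 + \frac{8}{3}\right) = 512 - - \frac{169}{3} = 512 + \frac{169}{3} = \frac{1705}{3}$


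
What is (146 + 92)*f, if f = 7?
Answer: 1666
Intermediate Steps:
(146 + 92)*f = (146 + 92)*7 = 238*7 = 1666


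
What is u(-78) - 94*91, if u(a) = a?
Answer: -8632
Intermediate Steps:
u(-78) - 94*91 = -78 - 94*91 = -78 - 8554 = -8632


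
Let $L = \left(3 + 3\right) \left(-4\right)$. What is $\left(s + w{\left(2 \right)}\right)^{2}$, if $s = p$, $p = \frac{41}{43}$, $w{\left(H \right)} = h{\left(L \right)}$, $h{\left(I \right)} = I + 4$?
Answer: $\frac{670761}{1849} \approx 362.77$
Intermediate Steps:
$L = -24$ ($L = 6 \left(-4\right) = -24$)
$h{\left(I \right)} = 4 + I$
$w{\left(H \right)} = -20$ ($w{\left(H \right)} = 4 - 24 = -20$)
$p = \frac{41}{43}$ ($p = 41 \cdot \frac{1}{43} = \frac{41}{43} \approx 0.95349$)
$s = \frac{41}{43} \approx 0.95349$
$\left(s + w{\left(2 \right)}\right)^{2} = \left(\frac{41}{43} - 20\right)^{2} = \left(- \frac{819}{43}\right)^{2} = \frac{670761}{1849}$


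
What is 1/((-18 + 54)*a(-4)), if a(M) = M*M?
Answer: 1/576 ≈ 0.0017361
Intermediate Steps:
a(M) = M²
1/((-18 + 54)*a(-4)) = 1/((-18 + 54)*(-4)²) = 1/(36*16) = 1/576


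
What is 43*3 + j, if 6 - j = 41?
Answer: 94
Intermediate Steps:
j = -35 (j = 6 - 1*41 = 6 - 41 = -35)
43*3 + j = 43*3 - 35 = 129 - 35 = 94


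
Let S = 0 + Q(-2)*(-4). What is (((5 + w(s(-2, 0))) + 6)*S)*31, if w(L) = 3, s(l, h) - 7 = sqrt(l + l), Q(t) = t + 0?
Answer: 3472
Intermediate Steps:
Q(t) = t
s(l, h) = 7 + sqrt(2)*sqrt(l) (s(l, h) = 7 + sqrt(l + l) = 7 + sqrt(2*l) = 7 + sqrt(2)*sqrt(l))
S = 8 (S = 0 - 2*(-4) = 0 + 8 = 8)
(((5 + w(s(-2, 0))) + 6)*S)*31 = (((5 + 3) + 6)*8)*31 = ((8 + 6)*8)*31 = (14*8)*31 = 112*31 = 3472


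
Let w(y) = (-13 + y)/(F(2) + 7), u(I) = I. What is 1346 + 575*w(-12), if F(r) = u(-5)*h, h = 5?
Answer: 38603/18 ≈ 2144.6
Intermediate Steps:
F(r) = -25 (F(r) = -5*5 = -25)
w(y) = 13/18 - y/18 (w(y) = (-13 + y)/(-25 + 7) = (-13 + y)/(-18) = (-13 + y)*(-1/18) = 13/18 - y/18)
1346 + 575*w(-12) = 1346 + 575*(13/18 - 1/18*(-12)) = 1346 + 575*(13/18 + ⅔) = 1346 + 575*(25/18) = 1346 + 14375/18 = 38603/18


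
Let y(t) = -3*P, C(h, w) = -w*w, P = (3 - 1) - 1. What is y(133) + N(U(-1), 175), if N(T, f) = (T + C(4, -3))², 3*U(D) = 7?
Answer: 373/9 ≈ 41.444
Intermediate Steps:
U(D) = 7/3 (U(D) = (⅓)*7 = 7/3)
P = 1 (P = 2 - 1 = 1)
C(h, w) = -w²
N(T, f) = (-9 + T)² (N(T, f) = (T - 1*(-3)²)² = (T - 1*9)² = (T - 9)² = (-9 + T)²)
y(t) = -3 (y(t) = -3*1 = -3)
y(133) + N(U(-1), 175) = -3 + (-9 + 7/3)² = -3 + (-20/3)² = -3 + 400/9 = 373/9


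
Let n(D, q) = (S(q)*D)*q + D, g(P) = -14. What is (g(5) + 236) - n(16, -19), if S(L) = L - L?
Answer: 206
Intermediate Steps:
S(L) = 0
n(D, q) = D (n(D, q) = (0*D)*q + D = 0*q + D = 0 + D = D)
(g(5) + 236) - n(16, -19) = (-14 + 236) - 1*16 = 222 - 16 = 206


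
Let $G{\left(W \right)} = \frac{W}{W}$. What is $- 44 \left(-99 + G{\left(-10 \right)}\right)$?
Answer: $4312$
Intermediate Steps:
$G{\left(W \right)} = 1$
$- 44 \left(-99 + G{\left(-10 \right)}\right) = - 44 \left(-99 + 1\right) = \left(-44\right) \left(-98\right) = 4312$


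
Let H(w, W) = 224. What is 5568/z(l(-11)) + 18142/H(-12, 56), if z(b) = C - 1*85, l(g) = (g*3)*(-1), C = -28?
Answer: 401407/12656 ≈ 31.717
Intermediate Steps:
l(g) = -3*g (l(g) = (3*g)*(-1) = -3*g)
z(b) = -113 (z(b) = -28 - 1*85 = -28 - 85 = -113)
5568/z(l(-11)) + 18142/H(-12, 56) = 5568/(-113) + 18142/224 = 5568*(-1/113) + 18142*(1/224) = -5568/113 + 9071/112 = 401407/12656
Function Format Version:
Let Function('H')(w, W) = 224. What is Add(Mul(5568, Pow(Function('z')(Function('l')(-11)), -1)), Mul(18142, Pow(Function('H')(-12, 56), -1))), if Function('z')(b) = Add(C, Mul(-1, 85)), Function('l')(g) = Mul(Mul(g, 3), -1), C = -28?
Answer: Rational(401407, 12656) ≈ 31.717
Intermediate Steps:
Function('l')(g) = Mul(-3, g) (Function('l')(g) = Mul(Mul(3, g), -1) = Mul(-3, g))
Function('z')(b) = -113 (Function('z')(b) = Add(-28, Mul(-1, 85)) = Add(-28, -85) = -113)
Add(Mul(5568, Pow(Function('z')(Function('l')(-11)), -1)), Mul(18142, Pow(Function('H')(-12, 56), -1))) = Add(Mul(5568, Pow(-113, -1)), Mul(18142, Pow(224, -1))) = Add(Mul(5568, Rational(-1, 113)), Mul(18142, Rational(1, 224))) = Add(Rational(-5568, 113), Rational(9071, 112)) = Rational(401407, 12656)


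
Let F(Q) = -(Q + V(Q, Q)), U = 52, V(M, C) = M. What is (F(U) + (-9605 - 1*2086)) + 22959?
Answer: 11164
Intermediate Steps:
F(Q) = -2*Q (F(Q) = -(Q + Q) = -2*Q)
(F(U) + (-9605 - 1*2086)) + 22959 = (-2*52 + (-9605 - 1*2086)) + 22959 = (-104 + (-9605 - 2086)) + 22959 = (-104 - 11691) + 22959 = -11795 + 22959 = 11164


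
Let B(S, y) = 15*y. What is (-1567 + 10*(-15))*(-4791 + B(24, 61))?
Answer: 6655092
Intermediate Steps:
(-1567 + 10*(-15))*(-4791 + B(24, 61)) = (-1567 + 10*(-15))*(-4791 + 15*61) = (-1567 - 150)*(-4791 + 915) = -1717*(-3876) = 6655092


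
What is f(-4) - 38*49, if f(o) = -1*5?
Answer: -1867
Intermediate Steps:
f(o) = -5
f(-4) - 38*49 = -5 - 38*49 = -5 - 1862 = -1867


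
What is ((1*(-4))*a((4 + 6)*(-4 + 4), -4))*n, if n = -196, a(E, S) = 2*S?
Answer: -6272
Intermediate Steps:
((1*(-4))*a((4 + 6)*(-4 + 4), -4))*n = ((1*(-4))*(2*(-4)))*(-196) = -4*(-8)*(-196) = 32*(-196) = -6272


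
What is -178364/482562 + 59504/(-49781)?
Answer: -1105691398/706541733 ≈ -1.5649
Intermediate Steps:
-178364/482562 + 59504/(-49781) = -178364*1/482562 + 59504*(-1/49781) = -5246/14193 - 59504/49781 = -1105691398/706541733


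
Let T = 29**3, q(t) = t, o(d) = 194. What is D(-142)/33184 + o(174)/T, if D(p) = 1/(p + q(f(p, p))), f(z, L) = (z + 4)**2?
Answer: 121685354181/15297853135552 ≈ 0.0079544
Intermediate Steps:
f(z, L) = (4 + z)**2
T = 24389
D(p) = 1/(p + (4 + p)**2)
D(-142)/33184 + o(174)/T = 1/(-142 + (4 - 142)**2*33184) + 194/24389 = (1/33184)/(-142 + (-138)**2) + 194*(1/24389) = (1/33184)/(-142 + 19044) + 194/24389 = (1/33184)/18902 + 194/24389 = (1/18902)*(1/33184) + 194/24389 = 1/627243968 + 194/24389 = 121685354181/15297853135552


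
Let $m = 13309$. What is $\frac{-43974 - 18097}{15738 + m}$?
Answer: $- \frac{62071}{29047} \approx -2.1369$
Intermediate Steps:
$\frac{-43974 - 18097}{15738 + m} = \frac{-43974 - 18097}{15738 + 13309} = - \frac{62071}{29047}$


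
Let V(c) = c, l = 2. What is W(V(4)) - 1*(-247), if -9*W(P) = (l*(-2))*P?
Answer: 2239/9 ≈ 248.78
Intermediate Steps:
W(P) = 4*P/9 (W(P) = -2*(-2)*P/9 = -(-4)*P/9 = 4*P/9)
W(V(4)) - 1*(-247) = (4/9)*4 - 1*(-247) = 16/9 + 247 = 2239/9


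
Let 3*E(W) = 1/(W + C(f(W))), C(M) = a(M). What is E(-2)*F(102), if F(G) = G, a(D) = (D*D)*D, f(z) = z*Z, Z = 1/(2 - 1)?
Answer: -17/5 ≈ -3.4000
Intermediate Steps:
Z = 1 (Z = 1/1 = 1)
f(z) = z (f(z) = z*1 = z)
a(D) = D**3 (a(D) = D**2*D = D**3)
C(M) = M**3
E(W) = 1/(3*(W + W**3))
E(-2)*F(102) = ((1/3)/(-2*(1 + (-2)**2)))*102 = ((1/3)*(-1/2)/(1 + 4))*102 = ((1/3)*(-1/2)/5)*102 = ((1/3)*(-1/2)*(1/5))*102 = -1/30*102 = -17/5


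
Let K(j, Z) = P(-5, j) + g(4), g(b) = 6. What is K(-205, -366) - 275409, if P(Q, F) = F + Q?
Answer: -275613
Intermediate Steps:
K(j, Z) = 1 + j (K(j, Z) = (j - 5) + 6 = (-5 + j) + 6 = 1 + j)
K(-205, -366) - 275409 = (1 - 205) - 275409 = -204 - 275409 = -275613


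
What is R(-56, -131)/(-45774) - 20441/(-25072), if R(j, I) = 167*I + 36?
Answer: 741631943/573822864 ≈ 1.2924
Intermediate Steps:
R(j, I) = 36 + 167*I
R(-56, -131)/(-45774) - 20441/(-25072) = (36 + 167*(-131))/(-45774) - 20441/(-25072) = (36 - 21877)*(-1/45774) - 20441*(-1/25072) = -21841*(-1/45774) + 20441/25072 = 21841/45774 + 20441/25072 = 741631943/573822864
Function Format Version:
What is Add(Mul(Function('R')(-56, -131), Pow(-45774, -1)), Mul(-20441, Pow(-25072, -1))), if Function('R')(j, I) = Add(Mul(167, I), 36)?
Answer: Rational(741631943, 573822864) ≈ 1.2924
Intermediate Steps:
Function('R')(j, I) = Add(36, Mul(167, I))
Add(Mul(Function('R')(-56, -131), Pow(-45774, -1)), Mul(-20441, Pow(-25072, -1))) = Add(Mul(Add(36, Mul(167, -131)), Pow(-45774, -1)), Mul(-20441, Pow(-25072, -1))) = Add(Mul(Add(36, -21877), Rational(-1, 45774)), Mul(-20441, Rational(-1, 25072))) = Add(Mul(-21841, Rational(-1, 45774)), Rational(20441, 25072)) = Add(Rational(21841, 45774), Rational(20441, 25072)) = Rational(741631943, 573822864)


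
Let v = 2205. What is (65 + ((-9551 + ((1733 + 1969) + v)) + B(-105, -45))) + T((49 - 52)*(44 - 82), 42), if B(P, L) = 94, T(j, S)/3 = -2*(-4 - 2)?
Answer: -3449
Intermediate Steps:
T(j, S) = 36 (T(j, S) = 3*(-2*(-4 - 2)) = 3*(-2*(-6)) = 3*12 = 36)
(65 + ((-9551 + ((1733 + 1969) + v)) + B(-105, -45))) + T((49 - 52)*(44 - 82), 42) = (65 + ((-9551 + ((1733 + 1969) + 2205)) + 94)) + 36 = (65 + ((-9551 + (3702 + 2205)) + 94)) + 36 = (65 + ((-9551 + 5907) + 94)) + 36 = (65 + (-3644 + 94)) + 36 = (65 - 3550) + 36 = -3485 + 36 = -3449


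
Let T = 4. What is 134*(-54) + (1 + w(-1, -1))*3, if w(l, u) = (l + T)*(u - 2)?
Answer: -7260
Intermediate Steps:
w(l, u) = (-2 + u)*(4 + l) (w(l, u) = (l + 4)*(u - 2) = (4 + l)*(-2 + u) = (-2 + u)*(4 + l))
134*(-54) + (1 + w(-1, -1))*3 = 134*(-54) + (1 + (-8 - 2*(-1) + 4*(-1) - 1*(-1)))*3 = -7236 + (1 + (-8 + 2 - 4 + 1))*3 = -7236 + (1 - 9)*3 = -7236 - 8*3 = -7236 - 24 = -7260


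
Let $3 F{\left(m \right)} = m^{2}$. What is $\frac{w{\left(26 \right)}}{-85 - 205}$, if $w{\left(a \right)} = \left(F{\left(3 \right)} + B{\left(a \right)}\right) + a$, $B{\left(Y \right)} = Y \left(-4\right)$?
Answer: $\frac{15}{58} \approx 0.25862$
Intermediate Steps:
$B{\left(Y \right)} = - 4 Y$
$F{\left(m \right)} = \frac{m^{2}}{3}$
$w{\left(a \right)} = 3 - 3 a$ ($w{\left(a \right)} = \left(\frac{3^{2}}{3} - 4 a\right) + a = \left(\frac{1}{3} \cdot 9 - 4 a\right) + a = \left(3 - 4 a\right) + a = 3 - 3 a$)
$\frac{w{\left(26 \right)}}{-85 - 205} = \frac{3 - 78}{-85 - 205} = - \frac{75}{-290} = \left(-75\right) \left(- \frac{1}{290}\right) = \frac{15}{58}$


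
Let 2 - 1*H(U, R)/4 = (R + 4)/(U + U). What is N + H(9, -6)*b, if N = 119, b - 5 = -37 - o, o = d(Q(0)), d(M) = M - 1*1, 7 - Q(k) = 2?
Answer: -185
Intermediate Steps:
Q(k) = 5 (Q(k) = 7 - 1*2 = 7 - 2 = 5)
d(M) = -1 + M (d(M) = M - 1 = -1 + M)
o = 4 (o = -1 + 5 = 4)
H(U, R) = 8 - 2*(4 + R)/U (H(U, R) = 8 - 4*(R + 4)/(U + U) = 8 - 4*(4 + R)/(2*U) = 8 - 4*(4 + R)*1/(2*U) = 8 - 2*(4 + R)/U)
b = -36 (b = 5 + (-37 - 1*4) = 5 + (-37 - 4) = 5 - 41 = -36)
N + H(9, -6)*b = 119 + (2*(-4 - 1*(-6) + 4*9)/9)*(-36) = 119 + (2*(⅑)*(-4 + 6 + 36))*(-36) = 119 + (2*(⅑)*38)*(-36) = 119 + (76/9)*(-36) = 119 - 304 = -185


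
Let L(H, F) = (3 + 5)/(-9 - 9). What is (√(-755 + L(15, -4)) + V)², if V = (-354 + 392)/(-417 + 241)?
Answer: (57 - 88*I*√6799)²/69696 ≈ -755.4 - 11.869*I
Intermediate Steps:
L(H, F) = -4/9 (L(H, F) = 8/(-18) = 8*(-1/18) = -4/9)
V = -19/88 (V = 38/(-176) = 38*(-1/176) = -19/88 ≈ -0.21591)
(√(-755 + L(15, -4)) + V)² = (√(-755 - 4/9) - 19/88)² = (√(-6799/9) - 19/88)² = (I*√6799/3 - 19/88)² = (-19/88 + I*√6799/3)²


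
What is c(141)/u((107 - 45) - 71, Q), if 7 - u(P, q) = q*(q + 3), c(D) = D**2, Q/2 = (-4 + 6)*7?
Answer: -6627/287 ≈ -23.091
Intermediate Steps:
Q = 28 (Q = 2*((-4 + 6)*7) = 2*(2*7) = 2*14 = 28)
u(P, q) = 7 - q*(3 + q) (u(P, q) = 7 - q*(q + 3) = 7 - q*(3 + q))
c(141)/u((107 - 45) - 71, Q) = 141**2/(7 - 1*28**2 - 3*28) = 19881/(7 - 1*784 - 84) = 19881/(7 - 784 - 84) = 19881/(-861) = 19881*(-1/861) = -6627/287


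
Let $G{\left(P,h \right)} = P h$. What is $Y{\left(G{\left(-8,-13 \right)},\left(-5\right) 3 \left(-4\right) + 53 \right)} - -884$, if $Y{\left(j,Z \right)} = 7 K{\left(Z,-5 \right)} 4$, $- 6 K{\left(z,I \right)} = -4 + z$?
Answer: $\frac{1126}{3} \approx 375.33$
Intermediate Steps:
$K{\left(z,I \right)} = \frac{2}{3} - \frac{z}{6}$ ($K{\left(z,I \right)} = - \frac{-4 + z}{6} = \frac{2}{3} - \frac{z}{6}$)
$Y{\left(j,Z \right)} = \frac{56}{3} - \frac{14 Z}{3}$ ($Y{\left(j,Z \right)} = 7 \left(\frac{2}{3} - \frac{Z}{6}\right) 4 = \left(\frac{14}{3} - \frac{7 Z}{6}\right) 4 = \frac{56}{3} - \frac{14 Z}{3}$)
$Y{\left(G{\left(-8,-13 \right)},\left(-5\right) 3 \left(-4\right) + 53 \right)} - -884 = \left(\frac{56}{3} - \frac{14 \left(\left(-5\right) 3 \left(-4\right) + 53\right)}{3}\right) - -884 = \left(\frac{56}{3} - \frac{14 \left(\left(-15\right) \left(-4\right) + 53\right)}{3}\right) + 884 = \left(\frac{56}{3} - \frac{14 \left(60 + 53\right)}{3}\right) + 884 = \left(\frac{56}{3} - \frac{1582}{3}\right) + 884 = - \frac{1526}{3} + 884 = \frac{1126}{3}$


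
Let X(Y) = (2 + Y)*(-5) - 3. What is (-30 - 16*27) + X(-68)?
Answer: -135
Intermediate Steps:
X(Y) = -13 - 5*Y (X(Y) = (-10 - 5*Y) - 3 = -13 - 5*Y)
(-30 - 16*27) + X(-68) = (-30 - 16*27) + (-13 - 5*(-68)) = (-30 - 432) + (-13 + 340) = -462 + 327 = -135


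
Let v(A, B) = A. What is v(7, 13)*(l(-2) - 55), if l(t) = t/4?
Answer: -777/2 ≈ -388.50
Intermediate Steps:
l(t) = t/4 (l(t) = t*(¼) = t/4)
v(7, 13)*(l(-2) - 55) = 7*((¼)*(-2) - 55) = 7*(-½ - 55) = 7*(-111/2) = -777/2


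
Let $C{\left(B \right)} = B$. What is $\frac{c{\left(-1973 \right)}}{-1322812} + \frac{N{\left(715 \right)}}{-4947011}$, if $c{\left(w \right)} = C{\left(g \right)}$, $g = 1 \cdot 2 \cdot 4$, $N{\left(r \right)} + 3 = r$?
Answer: $- \frac{245354558}{1635991378733} \approx -0.00014997$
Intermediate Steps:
$N{\left(r \right)} = -3 + r$
$g = 8$ ($g = 2 \cdot 4 = 8$)
$c{\left(w \right)} = 8$
$\frac{c{\left(-1973 \right)}}{-1322812} + \frac{N{\left(715 \right)}}{-4947011} = \frac{8}{-1322812} + \frac{-3 + 715}{-4947011} = 8 \left(- \frac{1}{1322812}\right) + 712 \left(- \frac{1}{4947011}\right) = - \frac{2}{330703} - \frac{712}{4947011} = - \frac{245354558}{1635991378733}$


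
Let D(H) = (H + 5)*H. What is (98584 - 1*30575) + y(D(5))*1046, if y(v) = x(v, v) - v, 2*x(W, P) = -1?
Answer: 15186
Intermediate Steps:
x(W, P) = -1/2 (x(W, P) = (1/2)*(-1) = -1/2)
D(H) = H*(5 + H) (D(H) = (5 + H)*H = H*(5 + H))
y(v) = -1/2 - v
(98584 - 1*30575) + y(D(5))*1046 = (98584 - 1*30575) + (-1/2 - 5*(5 + 5))*1046 = (98584 - 30575) + (-1/2 - 5*10)*1046 = 68009 + (-1/2 - 1*50)*1046 = 68009 + (-1/2 - 50)*1046 = 68009 - 101/2*1046 = 68009 - 52823 = 15186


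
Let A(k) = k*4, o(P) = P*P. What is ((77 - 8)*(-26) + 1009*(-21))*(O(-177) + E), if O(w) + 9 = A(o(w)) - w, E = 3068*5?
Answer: -3236557992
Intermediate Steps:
E = 15340
o(P) = P²
A(k) = 4*k
O(w) = -9 - w + 4*w² (O(w) = -9 + (4*w² - w) = -9 + (-w + 4*w²) = -9 - w + 4*w²)
((77 - 8)*(-26) + 1009*(-21))*(O(-177) + E) = ((77 - 8)*(-26) + 1009*(-21))*((-9 - 1*(-177) + 4*(-177)²) + 15340) = (69*(-26) - 21189)*((-9 + 177 + 4*31329) + 15340) = (-1794 - 21189)*((-9 + 177 + 125316) + 15340) = -22983*(125484 + 15340) = -22983*140824 = -3236557992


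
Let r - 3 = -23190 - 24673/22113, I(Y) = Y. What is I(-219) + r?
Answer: -517601551/22113 ≈ -23407.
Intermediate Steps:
r = -512758804/22113 (r = 3 + (-23190 - 24673/22113) = 3 - 512825143/22113 = -512758804/22113 ≈ -23188.)
I(-219) + r = -219 - 512758804/22113 = -517601551/22113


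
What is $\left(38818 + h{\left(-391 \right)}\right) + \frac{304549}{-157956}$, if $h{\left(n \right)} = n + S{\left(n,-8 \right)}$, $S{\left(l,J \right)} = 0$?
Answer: $\frac{6069470663}{157956} \approx 38425.0$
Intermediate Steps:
$h{\left(n \right)} = n$ ($h{\left(n \right)} = n + 0 = n$)
$\left(38818 + h{\left(-391 \right)}\right) + \frac{304549}{-157956} = \left(38818 - 391\right) + \frac{304549}{-157956} = 38427 + 304549 \left(- \frac{1}{157956}\right) = 38427 - \frac{304549}{157956} = \frac{6069470663}{157956}$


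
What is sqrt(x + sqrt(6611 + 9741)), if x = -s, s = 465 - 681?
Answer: 2*sqrt(54 + sqrt(1022)) ≈ 18.544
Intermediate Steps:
s = -216
x = 216 (x = -1*(-216) = 216)
sqrt(x + sqrt(6611 + 9741)) = sqrt(216 + sqrt(6611 + 9741)) = sqrt(216 + sqrt(16352)) = sqrt(216 + 4*sqrt(1022))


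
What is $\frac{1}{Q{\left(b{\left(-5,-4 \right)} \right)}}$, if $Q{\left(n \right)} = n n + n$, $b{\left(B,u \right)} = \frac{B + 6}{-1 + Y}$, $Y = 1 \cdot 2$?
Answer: $\frac{1}{2} \approx 0.5$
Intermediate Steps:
$Y = 2$
$b{\left(B,u \right)} = 6 + B$ ($b{\left(B,u \right)} = \frac{B + 6}{-1 + 2} = \frac{6 + B}{1} = \left(6 + B\right) 1 = 6 + B$)
$Q{\left(n \right)} = n + n^{2}$ ($Q{\left(n \right)} = n^{2} + n = n + n^{2}$)
$\frac{1}{Q{\left(b{\left(-5,-4 \right)} \right)}} = \frac{1}{\left(6 - 5\right) \left(1 + \left(6 - 5\right)\right)} = \frac{1}{1 \left(1 + 1\right)} = \frac{1}{1 \cdot 2} = \frac{1}{2}$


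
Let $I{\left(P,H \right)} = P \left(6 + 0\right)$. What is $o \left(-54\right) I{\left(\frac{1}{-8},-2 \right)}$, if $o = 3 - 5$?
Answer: $-81$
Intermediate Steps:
$I{\left(P,H \right)} = 6 P$ ($I{\left(P,H \right)} = P 6 = 6 P$)
$o = -2$ ($o = 3 - 5 = -2$)
$o \left(-54\right) I{\left(\frac{1}{-8},-2 \right)} = \left(-2\right) \left(-54\right) \frac{6}{-8} = 108 \cdot 6 \left(- \frac{1}{8}\right) = 108 \left(- \frac{3}{4}\right) = -81$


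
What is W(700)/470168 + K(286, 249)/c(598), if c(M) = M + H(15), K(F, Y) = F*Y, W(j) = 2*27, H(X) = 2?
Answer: 348776837/2938550 ≈ 118.69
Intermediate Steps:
W(j) = 54
c(M) = 2 + M (c(M) = M + 2 = 2 + M)
W(700)/470168 + K(286, 249)/c(598) = 54/470168 + (286*249)/(2 + 598) = 54*(1/470168) + 71214/600 = 27/235084 + 71214*(1/600) = 27/235084 + 11869/100 = 348776837/2938550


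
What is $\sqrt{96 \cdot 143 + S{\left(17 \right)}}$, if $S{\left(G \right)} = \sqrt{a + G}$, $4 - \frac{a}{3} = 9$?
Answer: $\sqrt{13728 + \sqrt{2}} \approx 117.17$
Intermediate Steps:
$a = -15$ ($a = 12 - 27 = -15$)
$S{\left(G \right)} = \sqrt{-15 + G}$
$\sqrt{96 \cdot 143 + S{\left(17 \right)}} = \sqrt{96 \cdot 143 + \sqrt{-15 + 17}} = \sqrt{13728 + \sqrt{2}}$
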